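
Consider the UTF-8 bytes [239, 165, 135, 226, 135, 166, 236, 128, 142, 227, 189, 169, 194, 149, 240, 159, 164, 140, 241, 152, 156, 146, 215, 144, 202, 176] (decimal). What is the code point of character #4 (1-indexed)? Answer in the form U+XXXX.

Offset 0: leading byte 0xEF = 11101111 → 3-byte char #1 = EF A5 87.
Offset 3: leading byte 0xE2 = 11100010 → 3-byte char #2 = E2 87 A6.
Offset 6: leading byte 0xEC = 11101100 → 3-byte char #3 = EC 80 8E.
Offset 9: leading byte 0xE3 = 11100011 → 3-byte char #4 = E3 BD A9.
Leading byte 0xE3 = 11100011 matches 1110xxxx → 3-byte sequence.
Byte 1: 0xE3 = 11100011, payload 0011 (4 bits).
Byte 2: 0xBD = 10111101 (10xxxxxx ✓), payload 111101.
Byte 3: 0xA9 = 10101001 (10xxxxxx ✓), payload 101001.
Concatenate: 0011111101101001 = 0x3F69 (16 bits → U+3F69).

U+3F69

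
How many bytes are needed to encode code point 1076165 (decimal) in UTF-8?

4

U+106BC5 = 0x106BC5. UTF-8 uses 1 byte below 0x80, 2 below 0x800, 3 below 0x10000, 4 up to 0x10FFFF. 0x106BC5 is in U+10000–U+10FFFF → 4 bytes.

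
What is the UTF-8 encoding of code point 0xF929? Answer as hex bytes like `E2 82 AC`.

EF A4 A9

U+F929 = 0xF929 = 63785 decimal. In range U+0800–U+FFFF → 3-byte form: 1110xxxx 10xxxxxx 10xxxxxx.
Binary (16 bits): 1111100100101001.
Split 4+6+6: 1111 | 100100 | 101001.
Byte 1: 11101111 = 0xEF.
Byte 2: 10100100 = 0xA4.
Byte 3: 10101001 = 0xA9.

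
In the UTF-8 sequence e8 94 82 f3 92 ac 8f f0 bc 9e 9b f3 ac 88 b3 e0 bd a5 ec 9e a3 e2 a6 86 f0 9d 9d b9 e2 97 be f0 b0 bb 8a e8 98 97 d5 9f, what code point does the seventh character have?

Offset 0: leading byte 0xE8 = 11101000 → 3-byte char #1 = E8 94 82.
Offset 3: leading byte 0xF3 = 11110011 → 4-byte char #2 = F3 92 AC 8F.
Offset 7: leading byte 0xF0 = 11110000 → 4-byte char #3 = F0 BC 9E 9B.
Offset 11: leading byte 0xF3 = 11110011 → 4-byte char #4 = F3 AC 88 B3.
Offset 15: leading byte 0xE0 = 11100000 → 3-byte char #5 = E0 BD A5.
Offset 18: leading byte 0xEC = 11101100 → 3-byte char #6 = EC 9E A3.
Offset 21: leading byte 0xE2 = 11100010 → 3-byte char #7 = E2 A6 86.
Leading byte 0xE2 = 11100010 matches 1110xxxx → 3-byte sequence.
Byte 1: 0xE2 = 11100010, payload 0010 (4 bits).
Byte 2: 0xA6 = 10100110 (10xxxxxx ✓), payload 100110.
Byte 3: 0x86 = 10000110 (10xxxxxx ✓), payload 000110.
Concatenate: 0010100110000110 = 0x2986 (16 bits → U+2986).

U+2986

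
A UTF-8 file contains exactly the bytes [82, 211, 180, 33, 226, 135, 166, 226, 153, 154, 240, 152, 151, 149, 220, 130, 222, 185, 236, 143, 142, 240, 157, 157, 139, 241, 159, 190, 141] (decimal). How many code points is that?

11

Byte at offset 0: 0x52 = 01010010 → 1-byte char (#1). Advance 1.
Byte at offset 1: 0xD3 = 11010011 → 2-byte char (#2). Advance 2.
Byte at offset 3: 0x21 = 00100001 → 1-byte char (#3). Advance 1.
Byte at offset 4: 0xE2 = 11100010 → 3-byte char (#4). Advance 3.
Byte at offset 7: 0xE2 = 11100010 → 3-byte char (#5). Advance 3.
Byte at offset 10: 0xF0 = 11110000 → 4-byte char (#6). Advance 4.
Byte at offset 14: 0xDC = 11011100 → 2-byte char (#7). Advance 2.
Byte at offset 16: 0xDE = 11011110 → 2-byte char (#8). Advance 2.
Byte at offset 18: 0xEC = 11101100 → 3-byte char (#9). Advance 3.
Byte at offset 21: 0xF0 = 11110000 → 4-byte char (#10). Advance 4.
Byte at offset 25: 0xF1 = 11110001 → 4-byte char (#11). Advance 4.
Reached end at offset 29 after 11 code points.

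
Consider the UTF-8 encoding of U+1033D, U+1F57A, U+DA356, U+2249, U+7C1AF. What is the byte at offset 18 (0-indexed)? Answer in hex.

U+1033D → 4-byte form F0 90 8C BD at offsets 0–3.
U+1F57A → 4-byte form F0 9F 95 BA at offsets 4–7.
U+DA356 → 4-byte form F3 9A 8D 96 at offsets 8–11.
U+2249 → 3-byte form E2 89 89 at offsets 12–14.
U+7C1AF → 4-byte form F1 BC 86 AF at offsets 15–18.
Offset 18 falls in char 5's range; it's byte 4 of F1 BC 86 AF = 0xAF.

0xAF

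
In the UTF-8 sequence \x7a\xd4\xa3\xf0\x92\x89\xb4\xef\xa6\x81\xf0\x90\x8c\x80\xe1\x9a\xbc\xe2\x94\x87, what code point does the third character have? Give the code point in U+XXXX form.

U+12274

Offset 0: leading byte 0x7A = 01111010 → 1-byte char #1 = 7A.
Offset 1: leading byte 0xD4 = 11010100 → 2-byte char #2 = D4 A3.
Offset 3: leading byte 0xF0 = 11110000 → 4-byte char #3 = F0 92 89 B4.
Leading byte 0xF0 = 11110000 matches 11110xxx → 4-byte sequence.
Byte 1: 0xF0 = 11110000, payload 000 (3 bits).
Byte 2: 0x92 = 10010010 (10xxxxxx ✓), payload 010010.
Byte 3: 0x89 = 10001001 (10xxxxxx ✓), payload 001001.
Byte 4: 0xB4 = 10110100 (10xxxxxx ✓), payload 110100.
Concatenate: 000010010001001110100 = 0x12274 (21 bits → U+12274).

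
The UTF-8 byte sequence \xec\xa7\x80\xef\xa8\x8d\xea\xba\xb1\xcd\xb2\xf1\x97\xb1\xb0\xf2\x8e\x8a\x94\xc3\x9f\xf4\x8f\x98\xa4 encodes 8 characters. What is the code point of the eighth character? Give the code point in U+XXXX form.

U+10F624

Offset 0: leading byte 0xEC = 11101100 → 3-byte char #1 = EC A7 80.
Offset 3: leading byte 0xEF = 11101111 → 3-byte char #2 = EF A8 8D.
Offset 6: leading byte 0xEA = 11101010 → 3-byte char #3 = EA BA B1.
Offset 9: leading byte 0xCD = 11001101 → 2-byte char #4 = CD B2.
Offset 11: leading byte 0xF1 = 11110001 → 4-byte char #5 = F1 97 B1 B0.
Offset 15: leading byte 0xF2 = 11110010 → 4-byte char #6 = F2 8E 8A 94.
Offset 19: leading byte 0xC3 = 11000011 → 2-byte char #7 = C3 9F.
Offset 21: leading byte 0xF4 = 11110100 → 4-byte char #8 = F4 8F 98 A4.
Leading byte 0xF4 = 11110100 matches 11110xxx → 4-byte sequence.
Byte 1: 0xF4 = 11110100, payload 100 (3 bits).
Byte 2: 0x8F = 10001111 (10xxxxxx ✓), payload 001111.
Byte 3: 0x98 = 10011000 (10xxxxxx ✓), payload 011000.
Byte 4: 0xA4 = 10100100 (10xxxxxx ✓), payload 100100.
Concatenate: 100001111011000100100 = 0x10F624 (21 bits → U+10F624).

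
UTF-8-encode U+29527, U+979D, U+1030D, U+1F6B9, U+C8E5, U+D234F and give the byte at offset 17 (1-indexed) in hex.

0xA3

1-indexed offset 17 is 0-indexed offset 16.
U+29527 → 4-byte form F0 A9 94 A7 at offsets 0–3.
U+979D → 3-byte form E9 9E 9D at offsets 4–6.
U+1030D → 4-byte form F0 90 8C 8D at offsets 7–10.
U+1F6B9 → 4-byte form F0 9F 9A B9 at offsets 11–14.
U+C8E5 → 3-byte form EC A3 A5 at offsets 15–17.
Offset 16 falls in char 5's range; it's byte 2 of EC A3 A5 = 0xA3.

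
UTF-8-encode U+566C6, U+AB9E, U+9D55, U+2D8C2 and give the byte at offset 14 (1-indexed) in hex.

0x82

1-indexed offset 14 is 0-indexed offset 13.
U+566C6 → 4-byte form F1 96 9B 86 at offsets 0–3.
U+AB9E → 3-byte form EA AE 9E at offsets 4–6.
U+9D55 → 3-byte form E9 B5 95 at offsets 7–9.
U+2D8C2 → 4-byte form F0 AD A3 82 at offsets 10–13.
Offset 13 falls in char 4's range; it's byte 4 of F0 AD A3 82 = 0x82.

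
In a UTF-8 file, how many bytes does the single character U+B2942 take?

4

U+B2942 = 0xB2942. UTF-8 uses 1 byte below 0x80, 2 below 0x800, 3 below 0x10000, 4 up to 0x10FFFF. 0xB2942 is in U+10000–U+10FFFF → 4 bytes.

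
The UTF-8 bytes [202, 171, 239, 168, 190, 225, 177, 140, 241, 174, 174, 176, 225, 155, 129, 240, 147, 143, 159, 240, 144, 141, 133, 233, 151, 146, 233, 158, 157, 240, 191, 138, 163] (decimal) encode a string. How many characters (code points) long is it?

Byte at offset 0: 0xCA = 11001010 → 2-byte char (#1). Advance 2.
Byte at offset 2: 0xEF = 11101111 → 3-byte char (#2). Advance 3.
Byte at offset 5: 0xE1 = 11100001 → 3-byte char (#3). Advance 3.
Byte at offset 8: 0xF1 = 11110001 → 4-byte char (#4). Advance 4.
Byte at offset 12: 0xE1 = 11100001 → 3-byte char (#5). Advance 3.
Byte at offset 15: 0xF0 = 11110000 → 4-byte char (#6). Advance 4.
Byte at offset 19: 0xF0 = 11110000 → 4-byte char (#7). Advance 4.
Byte at offset 23: 0xE9 = 11101001 → 3-byte char (#8). Advance 3.
Byte at offset 26: 0xE9 = 11101001 → 3-byte char (#9). Advance 3.
Byte at offset 29: 0xF0 = 11110000 → 4-byte char (#10). Advance 4.
Reached end at offset 33 after 10 code points.

10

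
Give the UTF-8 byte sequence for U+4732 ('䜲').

U+4732 = 0x4732 = 18226 decimal. In range U+0800–U+FFFF → 3-byte form: 1110xxxx 10xxxxxx 10xxxxxx.
Binary (16 bits): 0100011100110010.
Split 4+6+6: 0100 | 011100 | 110010.
Byte 1: 11100100 = 0xE4.
Byte 2: 10011100 = 0x9C.
Byte 3: 10110010 = 0xB2.

E4 9C B2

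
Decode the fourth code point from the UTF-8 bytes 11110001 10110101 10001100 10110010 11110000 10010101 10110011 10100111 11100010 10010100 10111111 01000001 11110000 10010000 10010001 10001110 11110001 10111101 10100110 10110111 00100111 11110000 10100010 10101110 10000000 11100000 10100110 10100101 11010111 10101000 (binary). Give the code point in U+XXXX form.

U+0041

Offset 0: leading byte 0xF1 = 11110001 → 4-byte char #1 = F1 B5 8C B2.
Offset 4: leading byte 0xF0 = 11110000 → 4-byte char #2 = F0 95 B3 A7.
Offset 8: leading byte 0xE2 = 11100010 → 3-byte char #3 = E2 94 BF.
Offset 11: leading byte 0x41 = 01000001 → 1-byte char #4 = 41.
Leading byte 0x41 = 01000001 matches 0xxxxxxx → 1-byte sequence.
Byte 1: 0x41 = 01000001, payload 1000001 (7 bits).
Concatenate: 1000001 = 0x41 (7 bits → U+0041).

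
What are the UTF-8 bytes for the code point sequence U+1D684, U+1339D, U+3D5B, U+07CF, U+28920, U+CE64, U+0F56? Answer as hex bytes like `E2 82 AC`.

U+1D684: 4-byte form → F0 9D 9A 84.
U+1339D: 4-byte form → F0 93 8E 9D.
U+3D5B: 3-byte form → E3 B5 9B.
U+07CF: 2-byte form → DF 8F.
U+28920: 4-byte form → F0 A8 A4 A0.
U+CE64: 3-byte form → EC B9 A4.
U+0F56: 3-byte form → E0 BD 96.
Concatenated (23 bytes): F0 9D 9A 84 F0 93 8E 9D E3 B5 9B DF 8F F0 A8 A4 A0 EC B9 A4 E0 BD 96.

F0 9D 9A 84 F0 93 8E 9D E3 B5 9B DF 8F F0 A8 A4 A0 EC B9 A4 E0 BD 96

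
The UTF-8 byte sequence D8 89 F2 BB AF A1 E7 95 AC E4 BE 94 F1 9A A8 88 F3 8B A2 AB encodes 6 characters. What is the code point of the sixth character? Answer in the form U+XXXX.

Offset 0: leading byte 0xD8 = 11011000 → 2-byte char #1 = D8 89.
Offset 2: leading byte 0xF2 = 11110010 → 4-byte char #2 = F2 BB AF A1.
Offset 6: leading byte 0xE7 = 11100111 → 3-byte char #3 = E7 95 AC.
Offset 9: leading byte 0xE4 = 11100100 → 3-byte char #4 = E4 BE 94.
Offset 12: leading byte 0xF1 = 11110001 → 4-byte char #5 = F1 9A A8 88.
Offset 16: leading byte 0xF3 = 11110011 → 4-byte char #6 = F3 8B A2 AB.
Leading byte 0xF3 = 11110011 matches 11110xxx → 4-byte sequence.
Byte 1: 0xF3 = 11110011, payload 011 (3 bits).
Byte 2: 0x8B = 10001011 (10xxxxxx ✓), payload 001011.
Byte 3: 0xA2 = 10100010 (10xxxxxx ✓), payload 100010.
Byte 4: 0xAB = 10101011 (10xxxxxx ✓), payload 101011.
Concatenate: 011001011100010101011 = 0xCB8AB (21 bits → U+CB8AB).

U+CB8AB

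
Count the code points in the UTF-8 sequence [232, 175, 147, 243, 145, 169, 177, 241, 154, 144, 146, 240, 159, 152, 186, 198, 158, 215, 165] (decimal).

6

Byte at offset 0: 0xE8 = 11101000 → 3-byte char (#1). Advance 3.
Byte at offset 3: 0xF3 = 11110011 → 4-byte char (#2). Advance 4.
Byte at offset 7: 0xF1 = 11110001 → 4-byte char (#3). Advance 4.
Byte at offset 11: 0xF0 = 11110000 → 4-byte char (#4). Advance 4.
Byte at offset 15: 0xC6 = 11000110 → 2-byte char (#5). Advance 2.
Byte at offset 17: 0xD7 = 11010111 → 2-byte char (#6). Advance 2.
Reached end at offset 19 after 6 code points.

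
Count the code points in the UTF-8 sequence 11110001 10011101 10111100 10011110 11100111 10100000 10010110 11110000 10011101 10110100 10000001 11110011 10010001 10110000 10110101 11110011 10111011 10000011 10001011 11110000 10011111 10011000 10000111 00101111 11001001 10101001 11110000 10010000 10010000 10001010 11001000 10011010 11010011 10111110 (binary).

Byte at offset 0: 0xF1 = 11110001 → 4-byte char (#1). Advance 4.
Byte at offset 4: 0xE7 = 11100111 → 3-byte char (#2). Advance 3.
Byte at offset 7: 0xF0 = 11110000 → 4-byte char (#3). Advance 4.
Byte at offset 11: 0xF3 = 11110011 → 4-byte char (#4). Advance 4.
Byte at offset 15: 0xF3 = 11110011 → 4-byte char (#5). Advance 4.
Byte at offset 19: 0xF0 = 11110000 → 4-byte char (#6). Advance 4.
Byte at offset 23: 0x2F = 00101111 → 1-byte char (#7). Advance 1.
Byte at offset 24: 0xC9 = 11001001 → 2-byte char (#8). Advance 2.
Byte at offset 26: 0xF0 = 11110000 → 4-byte char (#9). Advance 4.
Byte at offset 30: 0xC8 = 11001000 → 2-byte char (#10). Advance 2.
Byte at offset 32: 0xD3 = 11010011 → 2-byte char (#11). Advance 2.
Reached end at offset 34 after 11 code points.

11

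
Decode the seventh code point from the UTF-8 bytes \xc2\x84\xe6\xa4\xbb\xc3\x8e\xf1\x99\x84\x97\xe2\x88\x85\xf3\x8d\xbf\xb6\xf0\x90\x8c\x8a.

U+1030A

Offset 0: leading byte 0xC2 = 11000010 → 2-byte char #1 = C2 84.
Offset 2: leading byte 0xE6 = 11100110 → 3-byte char #2 = E6 A4 BB.
Offset 5: leading byte 0xC3 = 11000011 → 2-byte char #3 = C3 8E.
Offset 7: leading byte 0xF1 = 11110001 → 4-byte char #4 = F1 99 84 97.
Offset 11: leading byte 0xE2 = 11100010 → 3-byte char #5 = E2 88 85.
Offset 14: leading byte 0xF3 = 11110011 → 4-byte char #6 = F3 8D BF B6.
Offset 18: leading byte 0xF0 = 11110000 → 4-byte char #7 = F0 90 8C 8A.
Leading byte 0xF0 = 11110000 matches 11110xxx → 4-byte sequence.
Byte 1: 0xF0 = 11110000, payload 000 (3 bits).
Byte 2: 0x90 = 10010000 (10xxxxxx ✓), payload 010000.
Byte 3: 0x8C = 10001100 (10xxxxxx ✓), payload 001100.
Byte 4: 0x8A = 10001010 (10xxxxxx ✓), payload 001010.
Concatenate: 000010000001100001010 = 0x1030A (21 bits → U+1030A).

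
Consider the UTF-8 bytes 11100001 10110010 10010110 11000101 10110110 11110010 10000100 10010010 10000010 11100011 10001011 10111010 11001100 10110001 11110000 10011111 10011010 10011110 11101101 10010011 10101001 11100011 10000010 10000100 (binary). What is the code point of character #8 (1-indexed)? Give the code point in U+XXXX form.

U+3084

Offset 0: leading byte 0xE1 = 11100001 → 3-byte char #1 = E1 B2 96.
Offset 3: leading byte 0xC5 = 11000101 → 2-byte char #2 = C5 B6.
Offset 5: leading byte 0xF2 = 11110010 → 4-byte char #3 = F2 84 92 82.
Offset 9: leading byte 0xE3 = 11100011 → 3-byte char #4 = E3 8B BA.
Offset 12: leading byte 0xCC = 11001100 → 2-byte char #5 = CC B1.
Offset 14: leading byte 0xF0 = 11110000 → 4-byte char #6 = F0 9F 9A 9E.
Offset 18: leading byte 0xED = 11101101 → 3-byte char #7 = ED 93 A9.
Offset 21: leading byte 0xE3 = 11100011 → 3-byte char #8 = E3 82 84.
Leading byte 0xE3 = 11100011 matches 1110xxxx → 3-byte sequence.
Byte 1: 0xE3 = 11100011, payload 0011 (4 bits).
Byte 2: 0x82 = 10000010 (10xxxxxx ✓), payload 000010.
Byte 3: 0x84 = 10000100 (10xxxxxx ✓), payload 000100.
Concatenate: 0011000010000100 = 0x3084 (16 bits → U+3084).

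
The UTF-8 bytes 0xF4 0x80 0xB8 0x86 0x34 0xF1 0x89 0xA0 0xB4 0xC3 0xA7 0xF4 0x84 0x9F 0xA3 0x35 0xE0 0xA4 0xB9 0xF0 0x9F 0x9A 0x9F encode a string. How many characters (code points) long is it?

8

Byte at offset 0: 0xF4 = 11110100 → 4-byte char (#1). Advance 4.
Byte at offset 4: 0x34 = 00110100 → 1-byte char (#2). Advance 1.
Byte at offset 5: 0xF1 = 11110001 → 4-byte char (#3). Advance 4.
Byte at offset 9: 0xC3 = 11000011 → 2-byte char (#4). Advance 2.
Byte at offset 11: 0xF4 = 11110100 → 4-byte char (#5). Advance 4.
Byte at offset 15: 0x35 = 00110101 → 1-byte char (#6). Advance 1.
Byte at offset 16: 0xE0 = 11100000 → 3-byte char (#7). Advance 3.
Byte at offset 19: 0xF0 = 11110000 → 4-byte char (#8). Advance 4.
Reached end at offset 23 after 8 code points.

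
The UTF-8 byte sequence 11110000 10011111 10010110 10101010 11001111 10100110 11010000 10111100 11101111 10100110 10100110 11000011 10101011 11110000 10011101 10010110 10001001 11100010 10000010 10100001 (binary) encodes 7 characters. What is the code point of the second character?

Offset 0: leading byte 0xF0 = 11110000 → 4-byte char #1 = F0 9F 96 AA.
Offset 4: leading byte 0xCF = 11001111 → 2-byte char #2 = CF A6.
Leading byte 0xCF = 11001111 matches 110xxxxx → 2-byte sequence.
Byte 1: 0xCF = 11001111, payload 01111 (5 bits).
Byte 2: 0xA6 = 10100110 (10xxxxxx ✓), payload 100110.
Concatenate: 01111100110 = 0x3E6 (11 bits → U+03E6).

U+03E6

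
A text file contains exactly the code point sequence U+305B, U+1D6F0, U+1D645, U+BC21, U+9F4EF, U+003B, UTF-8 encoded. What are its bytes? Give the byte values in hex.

E3 81 9B F0 9D 9B B0 F0 9D 99 85 EB B0 A1 F2 9F 93 AF 3B

U+305B: 3-byte form → E3 81 9B.
U+1D6F0: 4-byte form → F0 9D 9B B0.
U+1D645: 4-byte form → F0 9D 99 85.
U+BC21: 3-byte form → EB B0 A1.
U+9F4EF: 4-byte form → F2 9F 93 AF.
U+003B: 1-byte form → 3B.
Concatenated (19 bytes): E3 81 9B F0 9D 9B B0 F0 9D 99 85 EB B0 A1 F2 9F 93 AF 3B.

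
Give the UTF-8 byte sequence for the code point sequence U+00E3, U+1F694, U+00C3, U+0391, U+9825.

U+00E3: 2-byte form → C3 A3.
U+1F694: 4-byte form → F0 9F 9A 94.
U+00C3: 2-byte form → C3 83.
U+0391: 2-byte form → CE 91.
U+9825: 3-byte form → E9 A0 A5.
Concatenated (13 bytes): C3 A3 F0 9F 9A 94 C3 83 CE 91 E9 A0 A5.

C3 A3 F0 9F 9A 94 C3 83 CE 91 E9 A0 A5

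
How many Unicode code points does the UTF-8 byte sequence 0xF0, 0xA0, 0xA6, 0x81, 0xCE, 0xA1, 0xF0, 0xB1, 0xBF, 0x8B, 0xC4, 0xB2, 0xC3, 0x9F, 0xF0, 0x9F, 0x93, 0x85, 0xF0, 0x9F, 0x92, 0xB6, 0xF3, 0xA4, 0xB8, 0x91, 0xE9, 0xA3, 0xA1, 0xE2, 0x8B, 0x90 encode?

10

Byte at offset 0: 0xF0 = 11110000 → 4-byte char (#1). Advance 4.
Byte at offset 4: 0xCE = 11001110 → 2-byte char (#2). Advance 2.
Byte at offset 6: 0xF0 = 11110000 → 4-byte char (#3). Advance 4.
Byte at offset 10: 0xC4 = 11000100 → 2-byte char (#4). Advance 2.
Byte at offset 12: 0xC3 = 11000011 → 2-byte char (#5). Advance 2.
Byte at offset 14: 0xF0 = 11110000 → 4-byte char (#6). Advance 4.
Byte at offset 18: 0xF0 = 11110000 → 4-byte char (#7). Advance 4.
Byte at offset 22: 0xF3 = 11110011 → 4-byte char (#8). Advance 4.
Byte at offset 26: 0xE9 = 11101001 → 3-byte char (#9). Advance 3.
Byte at offset 29: 0xE2 = 11100010 → 3-byte char (#10). Advance 3.
Reached end at offset 32 after 10 code points.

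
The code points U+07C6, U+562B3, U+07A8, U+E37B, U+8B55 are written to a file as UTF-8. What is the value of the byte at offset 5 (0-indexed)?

U+07C6 → 2-byte form DF 86 at offsets 0–1.
U+562B3 → 4-byte form F1 96 8A B3 at offsets 2–5.
Offset 5 falls in char 2's range; it's byte 4 of F1 96 8A B3 = 0xB3.

0xB3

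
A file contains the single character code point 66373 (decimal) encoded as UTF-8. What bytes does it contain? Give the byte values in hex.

F0 90 8D 85

U+10345 = 0x10345 = 66373 decimal. In range U+10000–U+10FFFF → 4-byte form: 11110xxx 10xxxxxx 10xxxxxx 10xxxxxx.
Binary (21 bits): 000010000001101000101.
Split 3+6+6+6: 000 | 010000 | 001101 | 000101.
Byte 1: 11110000 = 0xF0.
Byte 2: 10010000 = 0x90.
Byte 3: 10001101 = 0x8D.
Byte 4: 10000101 = 0x85.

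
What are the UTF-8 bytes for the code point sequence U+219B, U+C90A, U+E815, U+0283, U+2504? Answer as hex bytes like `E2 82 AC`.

E2 86 9B EC A4 8A EE A0 95 CA 83 E2 94 84

U+219B: 3-byte form → E2 86 9B.
U+C90A: 3-byte form → EC A4 8A.
U+E815: 3-byte form → EE A0 95.
U+0283: 2-byte form → CA 83.
U+2504: 3-byte form → E2 94 84.
Concatenated (14 bytes): E2 86 9B EC A4 8A EE A0 95 CA 83 E2 94 84.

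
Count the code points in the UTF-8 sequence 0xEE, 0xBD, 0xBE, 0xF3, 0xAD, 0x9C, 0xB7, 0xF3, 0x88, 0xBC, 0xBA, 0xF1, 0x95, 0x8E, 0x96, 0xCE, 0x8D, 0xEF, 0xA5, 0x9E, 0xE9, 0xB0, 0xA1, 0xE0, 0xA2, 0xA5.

8

Byte at offset 0: 0xEE = 11101110 → 3-byte char (#1). Advance 3.
Byte at offset 3: 0xF3 = 11110011 → 4-byte char (#2). Advance 4.
Byte at offset 7: 0xF3 = 11110011 → 4-byte char (#3). Advance 4.
Byte at offset 11: 0xF1 = 11110001 → 4-byte char (#4). Advance 4.
Byte at offset 15: 0xCE = 11001110 → 2-byte char (#5). Advance 2.
Byte at offset 17: 0xEF = 11101111 → 3-byte char (#6). Advance 3.
Byte at offset 20: 0xE9 = 11101001 → 3-byte char (#7). Advance 3.
Byte at offset 23: 0xE0 = 11100000 → 3-byte char (#8). Advance 3.
Reached end at offset 26 after 8 code points.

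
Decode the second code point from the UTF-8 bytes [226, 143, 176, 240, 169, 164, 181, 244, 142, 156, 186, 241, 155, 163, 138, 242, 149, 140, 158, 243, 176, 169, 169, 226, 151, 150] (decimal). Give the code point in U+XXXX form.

Offset 0: leading byte 0xE2 = 11100010 → 3-byte char #1 = E2 8F B0.
Offset 3: leading byte 0xF0 = 11110000 → 4-byte char #2 = F0 A9 A4 B5.
Leading byte 0xF0 = 11110000 matches 11110xxx → 4-byte sequence.
Byte 1: 0xF0 = 11110000, payload 000 (3 bits).
Byte 2: 0xA9 = 10101001 (10xxxxxx ✓), payload 101001.
Byte 3: 0xA4 = 10100100 (10xxxxxx ✓), payload 100100.
Byte 4: 0xB5 = 10110101 (10xxxxxx ✓), payload 110101.
Concatenate: 000101001100100110101 = 0x29935 (21 bits → U+29935).

U+29935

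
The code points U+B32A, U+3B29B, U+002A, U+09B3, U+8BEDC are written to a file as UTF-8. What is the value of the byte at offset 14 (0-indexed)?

0x9C

U+B32A → 3-byte form EB 8C AA at offsets 0–2.
U+3B29B → 4-byte form F0 BB 8A 9B at offsets 3–6.
U+002A → 1-byte form 2A at offsets 7–7.
U+09B3 → 3-byte form E0 A6 B3 at offsets 8–10.
U+8BEDC → 4-byte form F2 8B BB 9C at offsets 11–14.
Offset 14 falls in char 5's range; it's byte 4 of F2 8B BB 9C = 0x9C.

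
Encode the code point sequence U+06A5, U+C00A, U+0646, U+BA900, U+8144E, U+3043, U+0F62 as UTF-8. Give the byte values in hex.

DA A5 EC 80 8A D9 86 F2 BA A4 80 F2 81 91 8E E3 81 83 E0 BD A2

U+06A5: 2-byte form → DA A5.
U+C00A: 3-byte form → EC 80 8A.
U+0646: 2-byte form → D9 86.
U+BA900: 4-byte form → F2 BA A4 80.
U+8144E: 4-byte form → F2 81 91 8E.
U+3043: 3-byte form → E3 81 83.
U+0F62: 3-byte form → E0 BD A2.
Concatenated (21 bytes): DA A5 EC 80 8A D9 86 F2 BA A4 80 F2 81 91 8E E3 81 83 E0 BD A2.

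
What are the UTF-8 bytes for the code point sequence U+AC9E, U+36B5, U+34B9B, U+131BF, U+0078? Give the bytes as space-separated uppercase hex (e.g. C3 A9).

EA B2 9E E3 9A B5 F0 B4 AE 9B F0 93 86 BF 78

U+AC9E: 3-byte form → EA B2 9E.
U+36B5: 3-byte form → E3 9A B5.
U+34B9B: 4-byte form → F0 B4 AE 9B.
U+131BF: 4-byte form → F0 93 86 BF.
U+0078: 1-byte form → 78.
Concatenated (15 bytes): EA B2 9E E3 9A B5 F0 B4 AE 9B F0 93 86 BF 78.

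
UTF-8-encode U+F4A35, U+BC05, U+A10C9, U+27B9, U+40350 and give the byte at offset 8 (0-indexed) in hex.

0xA1

U+F4A35 → 4-byte form F3 B4 A8 B5 at offsets 0–3.
U+BC05 → 3-byte form EB B0 85 at offsets 4–6.
U+A10C9 → 4-byte form F2 A1 83 89 at offsets 7–10.
Offset 8 falls in char 3's range; it's byte 2 of F2 A1 83 89 = 0xA1.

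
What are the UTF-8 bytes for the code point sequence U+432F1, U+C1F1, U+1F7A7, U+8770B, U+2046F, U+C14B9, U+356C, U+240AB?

U+432F1: 4-byte form → F1 83 8B B1.
U+C1F1: 3-byte form → EC 87 B1.
U+1F7A7: 4-byte form → F0 9F 9E A7.
U+8770B: 4-byte form → F2 87 9C 8B.
U+2046F: 4-byte form → F0 A0 91 AF.
U+C14B9: 4-byte form → F3 81 92 B9.
U+356C: 3-byte form → E3 95 AC.
U+240AB: 4-byte form → F0 A4 82 AB.
Concatenated (30 bytes): F1 83 8B B1 EC 87 B1 F0 9F 9E A7 F2 87 9C 8B F0 A0 91 AF F3 81 92 B9 E3 95 AC F0 A4 82 AB.

F1 83 8B B1 EC 87 B1 F0 9F 9E A7 F2 87 9C 8B F0 A0 91 AF F3 81 92 B9 E3 95 AC F0 A4 82 AB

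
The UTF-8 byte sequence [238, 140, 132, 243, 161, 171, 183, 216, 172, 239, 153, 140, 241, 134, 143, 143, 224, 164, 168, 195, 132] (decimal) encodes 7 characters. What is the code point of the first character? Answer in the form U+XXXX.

Offset 0: leading byte 0xEE = 11101110 → 3-byte char #1 = EE 8C 84.
Leading byte 0xEE = 11101110 matches 1110xxxx → 3-byte sequence.
Byte 1: 0xEE = 11101110, payload 1110 (4 bits).
Byte 2: 0x8C = 10001100 (10xxxxxx ✓), payload 001100.
Byte 3: 0x84 = 10000100 (10xxxxxx ✓), payload 000100.
Concatenate: 1110001100000100 = 0xE304 (16 bits → U+E304).

U+E304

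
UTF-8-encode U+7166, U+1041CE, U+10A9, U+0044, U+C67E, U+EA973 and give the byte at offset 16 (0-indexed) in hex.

U+7166 → 3-byte form E7 85 A6 at offsets 0–2.
U+1041CE → 4-byte form F4 84 87 8E at offsets 3–6.
U+10A9 → 3-byte form E1 82 A9 at offsets 7–9.
U+0044 → 1-byte form 44 at offsets 10–10.
U+C67E → 3-byte form EC 99 BE at offsets 11–13.
U+EA973 → 4-byte form F3 AA A5 B3 at offsets 14–17.
Offset 16 falls in char 6's range; it's byte 3 of F3 AA A5 B3 = 0xA5.

0xA5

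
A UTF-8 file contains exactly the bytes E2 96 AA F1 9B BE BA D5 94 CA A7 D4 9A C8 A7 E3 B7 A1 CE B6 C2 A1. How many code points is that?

Byte at offset 0: 0xE2 = 11100010 → 3-byte char (#1). Advance 3.
Byte at offset 3: 0xF1 = 11110001 → 4-byte char (#2). Advance 4.
Byte at offset 7: 0xD5 = 11010101 → 2-byte char (#3). Advance 2.
Byte at offset 9: 0xCA = 11001010 → 2-byte char (#4). Advance 2.
Byte at offset 11: 0xD4 = 11010100 → 2-byte char (#5). Advance 2.
Byte at offset 13: 0xC8 = 11001000 → 2-byte char (#6). Advance 2.
Byte at offset 15: 0xE3 = 11100011 → 3-byte char (#7). Advance 3.
Byte at offset 18: 0xCE = 11001110 → 2-byte char (#8). Advance 2.
Byte at offset 20: 0xC2 = 11000010 → 2-byte char (#9). Advance 2.
Reached end at offset 22 after 9 code points.

9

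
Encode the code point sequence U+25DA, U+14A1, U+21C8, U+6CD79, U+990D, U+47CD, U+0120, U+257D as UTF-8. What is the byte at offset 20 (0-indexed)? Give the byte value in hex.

U+25DA → 3-byte form E2 97 9A at offsets 0–2.
U+14A1 → 3-byte form E1 92 A1 at offsets 3–5.
U+21C8 → 3-byte form E2 87 88 at offsets 6–8.
U+6CD79 → 4-byte form F1 AC B5 B9 at offsets 9–12.
U+990D → 3-byte form E9 A4 8D at offsets 13–15.
U+47CD → 3-byte form E4 9F 8D at offsets 16–18.
U+0120 → 2-byte form C4 A0 at offsets 19–20.
Offset 20 falls in char 7's range; it's byte 2 of C4 A0 = 0xA0.

0xA0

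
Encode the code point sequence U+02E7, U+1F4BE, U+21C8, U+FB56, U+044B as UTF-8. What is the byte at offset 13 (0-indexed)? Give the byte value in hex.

U+02E7 → 2-byte form CB A7 at offsets 0–1.
U+1F4BE → 4-byte form F0 9F 92 BE at offsets 2–5.
U+21C8 → 3-byte form E2 87 88 at offsets 6–8.
U+FB56 → 3-byte form EF AD 96 at offsets 9–11.
U+044B → 2-byte form D1 8B at offsets 12–13.
Offset 13 falls in char 5's range; it's byte 2 of D1 8B = 0x8B.

0x8B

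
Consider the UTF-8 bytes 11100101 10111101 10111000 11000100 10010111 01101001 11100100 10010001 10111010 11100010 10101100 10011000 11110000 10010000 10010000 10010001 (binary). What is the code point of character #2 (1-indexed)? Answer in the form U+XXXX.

U+0117

Offset 0: leading byte 0xE5 = 11100101 → 3-byte char #1 = E5 BD B8.
Offset 3: leading byte 0xC4 = 11000100 → 2-byte char #2 = C4 97.
Leading byte 0xC4 = 11000100 matches 110xxxxx → 2-byte sequence.
Byte 1: 0xC4 = 11000100, payload 00100 (5 bits).
Byte 2: 0x97 = 10010111 (10xxxxxx ✓), payload 010111.
Concatenate: 00100010111 = 0x117 (11 bits → U+0117).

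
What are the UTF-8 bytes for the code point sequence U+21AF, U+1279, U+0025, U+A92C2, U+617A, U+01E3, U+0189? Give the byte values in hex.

U+21AF: 3-byte form → E2 86 AF.
U+1279: 3-byte form → E1 89 B9.
U+0025: 1-byte form → 25.
U+A92C2: 4-byte form → F2 A9 8B 82.
U+617A: 3-byte form → E6 85 BA.
U+01E3: 2-byte form → C7 A3.
U+0189: 2-byte form → C6 89.
Concatenated (18 bytes): E2 86 AF E1 89 B9 25 F2 A9 8B 82 E6 85 BA C7 A3 C6 89.

E2 86 AF E1 89 B9 25 F2 A9 8B 82 E6 85 BA C7 A3 C6 89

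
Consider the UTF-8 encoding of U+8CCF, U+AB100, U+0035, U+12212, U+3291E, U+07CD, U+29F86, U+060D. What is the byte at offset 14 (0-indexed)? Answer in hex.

0xA4

U+8CCF → 3-byte form E8 B3 8F at offsets 0–2.
U+AB100 → 4-byte form F2 AB 84 80 at offsets 3–6.
U+0035 → 1-byte form 35 at offsets 7–7.
U+12212 → 4-byte form F0 92 88 92 at offsets 8–11.
U+3291E → 4-byte form F0 B2 A4 9E at offsets 12–15.
Offset 14 falls in char 5's range; it's byte 3 of F0 B2 A4 9E = 0xA4.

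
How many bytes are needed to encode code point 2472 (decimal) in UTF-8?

U+09A8 = 0x9A8. UTF-8 uses 1 byte below 0x80, 2 below 0x800, 3 below 0x10000, 4 up to 0x10FFFF. 0x9A8 is in U+0800–U+FFFF → 3 bytes.

3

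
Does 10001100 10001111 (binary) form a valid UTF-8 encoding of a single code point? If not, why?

invalid (continuation byte with no leading byte)

Byte 0x8C = 10001100 has the form 10xxxxxx — a continuation byte — but there is no preceding leading byte.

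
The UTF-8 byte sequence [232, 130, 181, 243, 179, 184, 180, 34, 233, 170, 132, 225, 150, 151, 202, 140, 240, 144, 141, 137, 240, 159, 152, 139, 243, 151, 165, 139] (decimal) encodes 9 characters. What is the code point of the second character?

Offset 0: leading byte 0xE8 = 11101000 → 3-byte char #1 = E8 82 B5.
Offset 3: leading byte 0xF3 = 11110011 → 4-byte char #2 = F3 B3 B8 B4.
Leading byte 0xF3 = 11110011 matches 11110xxx → 4-byte sequence.
Byte 1: 0xF3 = 11110011, payload 011 (3 bits).
Byte 2: 0xB3 = 10110011 (10xxxxxx ✓), payload 110011.
Byte 3: 0xB8 = 10111000 (10xxxxxx ✓), payload 111000.
Byte 4: 0xB4 = 10110100 (10xxxxxx ✓), payload 110100.
Concatenate: 011110011111000110100 = 0xF3E34 (21 bits → U+F3E34).

U+F3E34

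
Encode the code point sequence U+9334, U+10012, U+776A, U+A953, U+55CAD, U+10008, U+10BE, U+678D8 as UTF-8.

E9 8C B4 F0 90 80 92 E7 9D AA EA A5 93 F1 95 B2 AD F0 90 80 88 E1 82 BE F1 A7 A3 98

U+9334: 3-byte form → E9 8C B4.
U+10012: 4-byte form → F0 90 80 92.
U+776A: 3-byte form → E7 9D AA.
U+A953: 3-byte form → EA A5 93.
U+55CAD: 4-byte form → F1 95 B2 AD.
U+10008: 4-byte form → F0 90 80 88.
U+10BE: 3-byte form → E1 82 BE.
U+678D8: 4-byte form → F1 A7 A3 98.
Concatenated (28 bytes): E9 8C B4 F0 90 80 92 E7 9D AA EA A5 93 F1 95 B2 AD F0 90 80 88 E1 82 BE F1 A7 A3 98.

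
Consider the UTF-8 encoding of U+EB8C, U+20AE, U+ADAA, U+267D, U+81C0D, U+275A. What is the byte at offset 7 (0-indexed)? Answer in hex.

0xB6

U+EB8C → 3-byte form EE AE 8C at offsets 0–2.
U+20AE → 3-byte form E2 82 AE at offsets 3–5.
U+ADAA → 3-byte form EA B6 AA at offsets 6–8.
Offset 7 falls in char 3's range; it's byte 2 of EA B6 AA = 0xB6.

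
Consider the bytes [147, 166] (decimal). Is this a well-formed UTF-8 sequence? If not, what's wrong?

invalid (continuation byte with no leading byte)

Byte 0x93 = 10010011 has the form 10xxxxxx — a continuation byte — but there is no preceding leading byte.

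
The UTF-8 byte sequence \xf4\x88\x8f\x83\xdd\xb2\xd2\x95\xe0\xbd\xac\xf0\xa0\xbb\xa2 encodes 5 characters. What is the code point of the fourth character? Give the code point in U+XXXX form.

U+0F6C

Offset 0: leading byte 0xF4 = 11110100 → 4-byte char #1 = F4 88 8F 83.
Offset 4: leading byte 0xDD = 11011101 → 2-byte char #2 = DD B2.
Offset 6: leading byte 0xD2 = 11010010 → 2-byte char #3 = D2 95.
Offset 8: leading byte 0xE0 = 11100000 → 3-byte char #4 = E0 BD AC.
Leading byte 0xE0 = 11100000 matches 1110xxxx → 3-byte sequence.
Byte 1: 0xE0 = 11100000, payload 0000 (4 bits).
Byte 2: 0xBD = 10111101 (10xxxxxx ✓), payload 111101.
Byte 3: 0xAC = 10101100 (10xxxxxx ✓), payload 101100.
Concatenate: 0000111101101100 = 0xF6C (16 bits → U+0F6C).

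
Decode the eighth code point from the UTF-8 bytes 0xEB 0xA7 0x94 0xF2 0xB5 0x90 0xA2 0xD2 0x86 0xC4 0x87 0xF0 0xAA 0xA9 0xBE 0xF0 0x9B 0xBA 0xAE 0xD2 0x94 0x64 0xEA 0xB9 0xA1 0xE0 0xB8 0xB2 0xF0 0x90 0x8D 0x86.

Offset 0: leading byte 0xEB = 11101011 → 3-byte char #1 = EB A7 94.
Offset 3: leading byte 0xF2 = 11110010 → 4-byte char #2 = F2 B5 90 A2.
Offset 7: leading byte 0xD2 = 11010010 → 2-byte char #3 = D2 86.
Offset 9: leading byte 0xC4 = 11000100 → 2-byte char #4 = C4 87.
Offset 11: leading byte 0xF0 = 11110000 → 4-byte char #5 = F0 AA A9 BE.
Offset 15: leading byte 0xF0 = 11110000 → 4-byte char #6 = F0 9B BA AE.
Offset 19: leading byte 0xD2 = 11010010 → 2-byte char #7 = D2 94.
Offset 21: leading byte 0x64 = 01100100 → 1-byte char #8 = 64.
Leading byte 0x64 = 01100100 matches 0xxxxxxx → 1-byte sequence.
Byte 1: 0x64 = 01100100, payload 1100100 (7 bits).
Concatenate: 1100100 = 0x64 (7 bits → U+0064).

U+0064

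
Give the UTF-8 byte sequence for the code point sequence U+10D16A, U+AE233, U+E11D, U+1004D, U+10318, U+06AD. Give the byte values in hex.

U+10D16A: 4-byte form → F4 8D 85 AA.
U+AE233: 4-byte form → F2 AE 88 B3.
U+E11D: 3-byte form → EE 84 9D.
U+1004D: 4-byte form → F0 90 81 8D.
U+10318: 4-byte form → F0 90 8C 98.
U+06AD: 2-byte form → DA AD.
Concatenated (21 bytes): F4 8D 85 AA F2 AE 88 B3 EE 84 9D F0 90 81 8D F0 90 8C 98 DA AD.

F4 8D 85 AA F2 AE 88 B3 EE 84 9D F0 90 81 8D F0 90 8C 98 DA AD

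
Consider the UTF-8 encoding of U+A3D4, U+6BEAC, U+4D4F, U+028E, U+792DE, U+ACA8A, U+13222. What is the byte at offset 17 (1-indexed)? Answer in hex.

0xF2

1-indexed offset 17 is 0-indexed offset 16.
U+A3D4 → 3-byte form EA 8F 94 at offsets 0–2.
U+6BEAC → 4-byte form F1 AB BA AC at offsets 3–6.
U+4D4F → 3-byte form E4 B5 8F at offsets 7–9.
U+028E → 2-byte form CA 8E at offsets 10–11.
U+792DE → 4-byte form F1 B9 8B 9E at offsets 12–15.
U+ACA8A → 4-byte form F2 AC AA 8A at offsets 16–19.
Offset 16 falls in char 6's range; it's byte 1 of F2 AC AA 8A = 0xF2.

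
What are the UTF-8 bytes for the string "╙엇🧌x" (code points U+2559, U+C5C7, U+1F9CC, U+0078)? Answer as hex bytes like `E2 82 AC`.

U+2559: 3-byte form → E2 95 99.
U+C5C7: 3-byte form → EC 97 87.
U+1F9CC: 4-byte form → F0 9F A7 8C.
U+0078: 1-byte form → 78.
Concatenated (11 bytes): E2 95 99 EC 97 87 F0 9F A7 8C 78.

E2 95 99 EC 97 87 F0 9F A7 8C 78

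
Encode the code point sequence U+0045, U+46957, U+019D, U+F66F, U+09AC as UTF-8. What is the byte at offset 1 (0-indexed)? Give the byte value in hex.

0xF1

U+0045 → 1-byte form 45 at offsets 0–0.
U+46957 → 4-byte form F1 86 A5 97 at offsets 1–4.
Offset 1 falls in char 2's range; it's byte 1 of F1 86 A5 97 = 0xF1.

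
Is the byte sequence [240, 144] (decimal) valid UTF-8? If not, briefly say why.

invalid (sequence truncated)

Leading byte 0xF0 = 11110000 → 4-byte form, but only 2 bytes are present.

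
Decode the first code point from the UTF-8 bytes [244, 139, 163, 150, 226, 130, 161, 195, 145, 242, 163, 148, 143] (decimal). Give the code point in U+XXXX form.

Offset 0: leading byte 0xF4 = 11110100 → 4-byte char #1 = F4 8B A3 96.
Leading byte 0xF4 = 11110100 matches 11110xxx → 4-byte sequence.
Byte 1: 0xF4 = 11110100, payload 100 (3 bits).
Byte 2: 0x8B = 10001011 (10xxxxxx ✓), payload 001011.
Byte 3: 0xA3 = 10100011 (10xxxxxx ✓), payload 100011.
Byte 4: 0x96 = 10010110 (10xxxxxx ✓), payload 010110.
Concatenate: 100001011100011010110 = 0x10B8D6 (21 bits → U+10B8D6).

U+10B8D6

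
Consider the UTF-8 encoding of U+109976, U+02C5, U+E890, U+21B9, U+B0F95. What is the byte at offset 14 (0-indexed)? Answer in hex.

0xBE

U+109976 → 4-byte form F4 89 A5 B6 at offsets 0–3.
U+02C5 → 2-byte form CB 85 at offsets 4–5.
U+E890 → 3-byte form EE A2 90 at offsets 6–8.
U+21B9 → 3-byte form E2 86 B9 at offsets 9–11.
U+B0F95 → 4-byte form F2 B0 BE 95 at offsets 12–15.
Offset 14 falls in char 5's range; it's byte 3 of F2 B0 BE 95 = 0xBE.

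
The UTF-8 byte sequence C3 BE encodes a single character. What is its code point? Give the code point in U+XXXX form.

U+00FE

Leading byte 0xC3 = 11000011 matches 110xxxxx → 2-byte sequence.
Byte 1: 0xC3 = 11000011, payload 00011 (5 bits).
Byte 2: 0xBE = 10111110 (10xxxxxx ✓), payload 111110.
Concatenate: 00011111110 = 0xFE (11 bits → U+00FE).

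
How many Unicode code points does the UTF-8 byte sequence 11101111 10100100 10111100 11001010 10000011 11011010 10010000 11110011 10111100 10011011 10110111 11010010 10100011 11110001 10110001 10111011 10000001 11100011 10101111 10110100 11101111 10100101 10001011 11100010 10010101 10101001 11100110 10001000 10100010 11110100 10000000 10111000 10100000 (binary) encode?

11

Byte at offset 0: 0xEF = 11101111 → 3-byte char (#1). Advance 3.
Byte at offset 3: 0xCA = 11001010 → 2-byte char (#2). Advance 2.
Byte at offset 5: 0xDA = 11011010 → 2-byte char (#3). Advance 2.
Byte at offset 7: 0xF3 = 11110011 → 4-byte char (#4). Advance 4.
Byte at offset 11: 0xD2 = 11010010 → 2-byte char (#5). Advance 2.
Byte at offset 13: 0xF1 = 11110001 → 4-byte char (#6). Advance 4.
Byte at offset 17: 0xE3 = 11100011 → 3-byte char (#7). Advance 3.
Byte at offset 20: 0xEF = 11101111 → 3-byte char (#8). Advance 3.
Byte at offset 23: 0xE2 = 11100010 → 3-byte char (#9). Advance 3.
Byte at offset 26: 0xE6 = 11100110 → 3-byte char (#10). Advance 3.
Byte at offset 29: 0xF4 = 11110100 → 4-byte char (#11). Advance 4.
Reached end at offset 33 after 11 code points.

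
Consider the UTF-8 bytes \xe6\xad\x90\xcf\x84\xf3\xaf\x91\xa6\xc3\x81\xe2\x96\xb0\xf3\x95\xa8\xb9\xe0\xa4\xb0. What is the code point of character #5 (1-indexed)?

U+25B0

Offset 0: leading byte 0xE6 = 11100110 → 3-byte char #1 = E6 AD 90.
Offset 3: leading byte 0xCF = 11001111 → 2-byte char #2 = CF 84.
Offset 5: leading byte 0xF3 = 11110011 → 4-byte char #3 = F3 AF 91 A6.
Offset 9: leading byte 0xC3 = 11000011 → 2-byte char #4 = C3 81.
Offset 11: leading byte 0xE2 = 11100010 → 3-byte char #5 = E2 96 B0.
Leading byte 0xE2 = 11100010 matches 1110xxxx → 3-byte sequence.
Byte 1: 0xE2 = 11100010, payload 0010 (4 bits).
Byte 2: 0x96 = 10010110 (10xxxxxx ✓), payload 010110.
Byte 3: 0xB0 = 10110000 (10xxxxxx ✓), payload 110000.
Concatenate: 0010010110110000 = 0x25B0 (16 bits → U+25B0).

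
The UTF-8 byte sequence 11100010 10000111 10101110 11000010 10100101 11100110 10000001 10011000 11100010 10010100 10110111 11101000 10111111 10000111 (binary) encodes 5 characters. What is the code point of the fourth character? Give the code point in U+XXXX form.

U+2537

Offset 0: leading byte 0xE2 = 11100010 → 3-byte char #1 = E2 87 AE.
Offset 3: leading byte 0xC2 = 11000010 → 2-byte char #2 = C2 A5.
Offset 5: leading byte 0xE6 = 11100110 → 3-byte char #3 = E6 81 98.
Offset 8: leading byte 0xE2 = 11100010 → 3-byte char #4 = E2 94 B7.
Leading byte 0xE2 = 11100010 matches 1110xxxx → 3-byte sequence.
Byte 1: 0xE2 = 11100010, payload 0010 (4 bits).
Byte 2: 0x94 = 10010100 (10xxxxxx ✓), payload 010100.
Byte 3: 0xB7 = 10110111 (10xxxxxx ✓), payload 110111.
Concatenate: 0010010100110111 = 0x2537 (16 bits → U+2537).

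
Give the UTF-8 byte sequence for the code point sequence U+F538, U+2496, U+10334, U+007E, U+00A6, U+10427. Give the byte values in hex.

U+F538: 3-byte form → EF 94 B8.
U+2496: 3-byte form → E2 92 96.
U+10334: 4-byte form → F0 90 8C B4.
U+007E: 1-byte form → 7E.
U+00A6: 2-byte form → C2 A6.
U+10427: 4-byte form → F0 90 90 A7.
Concatenated (17 bytes): EF 94 B8 E2 92 96 F0 90 8C B4 7E C2 A6 F0 90 90 A7.

EF 94 B8 E2 92 96 F0 90 8C B4 7E C2 A6 F0 90 90 A7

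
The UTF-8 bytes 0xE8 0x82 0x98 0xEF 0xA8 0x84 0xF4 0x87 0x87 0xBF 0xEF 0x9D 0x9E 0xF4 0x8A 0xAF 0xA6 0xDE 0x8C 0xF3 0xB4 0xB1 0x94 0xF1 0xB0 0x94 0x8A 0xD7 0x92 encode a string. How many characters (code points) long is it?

9

Byte at offset 0: 0xE8 = 11101000 → 3-byte char (#1). Advance 3.
Byte at offset 3: 0xEF = 11101111 → 3-byte char (#2). Advance 3.
Byte at offset 6: 0xF4 = 11110100 → 4-byte char (#3). Advance 4.
Byte at offset 10: 0xEF = 11101111 → 3-byte char (#4). Advance 3.
Byte at offset 13: 0xF4 = 11110100 → 4-byte char (#5). Advance 4.
Byte at offset 17: 0xDE = 11011110 → 2-byte char (#6). Advance 2.
Byte at offset 19: 0xF3 = 11110011 → 4-byte char (#7). Advance 4.
Byte at offset 23: 0xF1 = 11110001 → 4-byte char (#8). Advance 4.
Byte at offset 27: 0xD7 = 11010111 → 2-byte char (#9). Advance 2.
Reached end at offset 29 after 9 code points.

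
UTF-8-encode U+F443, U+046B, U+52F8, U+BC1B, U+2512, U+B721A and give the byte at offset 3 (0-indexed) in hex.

0xD1

U+F443 → 3-byte form EF 91 83 at offsets 0–2.
U+046B → 2-byte form D1 AB at offsets 3–4.
Offset 3 falls in char 2's range; it's byte 1 of D1 AB = 0xD1.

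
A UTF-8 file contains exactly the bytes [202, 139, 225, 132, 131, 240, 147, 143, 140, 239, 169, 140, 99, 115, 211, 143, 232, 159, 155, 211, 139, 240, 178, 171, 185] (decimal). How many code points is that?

Byte at offset 0: 0xCA = 11001010 → 2-byte char (#1). Advance 2.
Byte at offset 2: 0xE1 = 11100001 → 3-byte char (#2). Advance 3.
Byte at offset 5: 0xF0 = 11110000 → 4-byte char (#3). Advance 4.
Byte at offset 9: 0xEF = 11101111 → 3-byte char (#4). Advance 3.
Byte at offset 12: 0x63 = 01100011 → 1-byte char (#5). Advance 1.
Byte at offset 13: 0x73 = 01110011 → 1-byte char (#6). Advance 1.
Byte at offset 14: 0xD3 = 11010011 → 2-byte char (#7). Advance 2.
Byte at offset 16: 0xE8 = 11101000 → 3-byte char (#8). Advance 3.
Byte at offset 19: 0xD3 = 11010011 → 2-byte char (#9). Advance 2.
Byte at offset 21: 0xF0 = 11110000 → 4-byte char (#10). Advance 4.
Reached end at offset 25 after 10 code points.

10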